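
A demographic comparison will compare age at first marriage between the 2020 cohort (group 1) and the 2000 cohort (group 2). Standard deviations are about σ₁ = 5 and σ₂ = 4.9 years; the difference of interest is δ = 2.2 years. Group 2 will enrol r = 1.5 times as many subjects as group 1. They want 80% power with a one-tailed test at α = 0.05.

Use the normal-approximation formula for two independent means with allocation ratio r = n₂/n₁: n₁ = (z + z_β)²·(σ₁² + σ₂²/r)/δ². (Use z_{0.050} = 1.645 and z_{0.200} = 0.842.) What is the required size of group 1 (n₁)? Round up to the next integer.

n₁ = 53

n₁ = (z_α + z_β)² · (σ₁² + σ₂²/r) / δ²
   = (1.645 + 0.842)² · (5² + 4.9²/1.5) / 2.2²
   = 6.1852 · (25 + 16.0067) / 4.84
   = 6.1852 · 41.0067 / 4.84
   = 52.40
Round up → n₁ = 53; n₂ = r·n₁ = 1.5 × 53 = 80.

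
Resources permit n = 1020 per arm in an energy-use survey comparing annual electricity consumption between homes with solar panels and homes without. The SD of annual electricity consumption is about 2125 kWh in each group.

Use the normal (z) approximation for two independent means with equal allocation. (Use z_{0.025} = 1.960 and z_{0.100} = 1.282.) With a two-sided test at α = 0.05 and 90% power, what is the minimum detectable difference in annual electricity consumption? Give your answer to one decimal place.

Minimum detectable difference ≈ 305.1 kWh

δ = (z_{α/2} + z_β) · √((σ₁²+σ₂²)/n)
  = (1.960 + 1.282) · √(9031250/1020)
  = 3.242 · √8854.2
  = 3.242 · 94.0966
  = 305.0611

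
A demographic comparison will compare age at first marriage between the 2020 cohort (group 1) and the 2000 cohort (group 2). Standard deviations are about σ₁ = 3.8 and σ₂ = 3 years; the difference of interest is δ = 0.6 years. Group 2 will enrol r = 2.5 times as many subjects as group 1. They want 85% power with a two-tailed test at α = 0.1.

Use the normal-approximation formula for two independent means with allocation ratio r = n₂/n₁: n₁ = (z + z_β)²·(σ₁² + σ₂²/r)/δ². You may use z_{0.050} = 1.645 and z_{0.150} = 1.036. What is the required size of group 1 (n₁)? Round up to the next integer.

n₁ = (z_{α/2} + z_β)² · (σ₁² + σ₂²/r) / δ²
   = (1.645 + 1.036)² · (3.8² + 3²/2.5) / 0.6²
   = 7.1878 · (14.44 + 3.6) / 0.36
   = 7.1878 · 18.04 / 0.36
   = 360.19
Round up → n₁ = 361; n₂ = r·n₁ = 2.5 × 361 = 903.

n₁ = 361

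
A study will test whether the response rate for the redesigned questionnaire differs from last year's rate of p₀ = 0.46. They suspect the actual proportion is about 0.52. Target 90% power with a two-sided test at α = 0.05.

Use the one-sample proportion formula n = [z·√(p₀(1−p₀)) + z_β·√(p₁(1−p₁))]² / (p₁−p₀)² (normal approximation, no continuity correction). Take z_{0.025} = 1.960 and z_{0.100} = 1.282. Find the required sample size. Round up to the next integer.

n = 727

n = [z_{α/2}·√(p₀q₀) + z_β·√(p₁q₁)]² / (p₁ − p₀)²
  = [1.960·√(0.46·0.54) + 1.282·√(0.52·0.48)]² / (0.06)²
  = [1.960·0.4984 + 1.282·0.4996]² / 0.0036
  = [1.6173]² / 0.0036
  = 726.61
Round up → n = 727.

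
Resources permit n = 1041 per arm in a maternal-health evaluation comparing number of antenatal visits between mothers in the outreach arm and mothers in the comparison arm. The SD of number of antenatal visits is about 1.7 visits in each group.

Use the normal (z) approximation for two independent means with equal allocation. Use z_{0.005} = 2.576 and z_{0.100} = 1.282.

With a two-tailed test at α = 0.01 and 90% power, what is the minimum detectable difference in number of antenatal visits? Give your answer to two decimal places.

δ = (z_{α/2} + z_β) · √((σ₁²+σ₂²)/n)
  = (2.576 + 1.282) · √(5.78/1041)
  = 3.858 · √0.00555
  = 3.858 · 0.0745
  = 0.2875

Minimum detectable difference ≈ 0.29 visits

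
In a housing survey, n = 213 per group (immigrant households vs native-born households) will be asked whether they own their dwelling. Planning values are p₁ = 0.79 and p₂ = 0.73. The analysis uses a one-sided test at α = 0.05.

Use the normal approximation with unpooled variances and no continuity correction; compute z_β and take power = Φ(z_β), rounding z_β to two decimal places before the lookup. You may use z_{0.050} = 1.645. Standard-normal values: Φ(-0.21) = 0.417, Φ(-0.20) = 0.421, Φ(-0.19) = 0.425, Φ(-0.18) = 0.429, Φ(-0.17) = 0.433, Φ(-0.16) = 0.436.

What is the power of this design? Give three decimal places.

Power ≈ 0.425

z_β = |p₁−p₂|·√(n/[p₁q₁+p₂q₂]) − z_α
    = 0.06 · √(213/0.3630) − 1.645
    = 0.06 · 24.2235 − 1.645
    = 1.4534 − 1.645 = -0.1916 → -0.19
Power = Φ(-0.19) = 0.425.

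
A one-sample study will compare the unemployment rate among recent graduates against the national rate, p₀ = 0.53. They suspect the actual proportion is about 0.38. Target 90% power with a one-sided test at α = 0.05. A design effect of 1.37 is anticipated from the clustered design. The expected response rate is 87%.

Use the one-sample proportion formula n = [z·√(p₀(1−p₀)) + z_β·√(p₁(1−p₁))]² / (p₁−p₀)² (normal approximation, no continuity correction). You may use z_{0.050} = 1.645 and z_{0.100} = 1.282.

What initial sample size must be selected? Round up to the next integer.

n = 146

n = [z_α·√(p₀q₀) + z_β·√(p₁q₁)]² / (p₁ − p₀)²
  = [1.645·√(0.53·0.47) + 1.282·√(0.38·0.62)]² / (-0.15)²
  = [1.645·0.4991 + 1.282·0.4854]² / 0.0225
  = [1.4433]² / 0.0225
  = 92.58
Design effect: 1.37 × 92.58 = 126.84.
Adjust for 87% response: 126.84 / 0.87 = 145.79.
Round up → n = 146.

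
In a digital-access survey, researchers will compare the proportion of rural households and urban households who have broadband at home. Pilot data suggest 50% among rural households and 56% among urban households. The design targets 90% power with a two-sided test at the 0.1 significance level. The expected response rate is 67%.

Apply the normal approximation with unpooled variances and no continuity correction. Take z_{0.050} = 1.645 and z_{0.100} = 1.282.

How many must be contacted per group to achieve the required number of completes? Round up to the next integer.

n = 1764 per group

n = (z_{α/2} + z_β)² · [p₁(1−p₁) + p₂(1−p₂)] / (p₁ − p₂)²
  = (1.645 + 1.282)² · (0.50·0.50 + 0.56·0.44) / (-0.06)²
  = (2.927)² · (0.2500 + 0.2464) / 0.0036
  = 8.5673 · 0.4964 / 0.0036
  = 1181.34
Adjust for 67% response: 1181.34 / 0.67 = 1763.19.
Round up → n = 1764 per group.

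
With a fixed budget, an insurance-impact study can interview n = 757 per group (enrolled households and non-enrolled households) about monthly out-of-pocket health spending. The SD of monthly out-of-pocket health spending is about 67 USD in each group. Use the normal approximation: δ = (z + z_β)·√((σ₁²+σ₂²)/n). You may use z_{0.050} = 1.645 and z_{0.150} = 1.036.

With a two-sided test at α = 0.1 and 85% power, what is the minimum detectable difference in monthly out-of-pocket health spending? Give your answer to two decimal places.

Minimum detectable difference ≈ 9.23 USD

δ = (z_{α/2} + z_β) · √((σ₁²+σ₂²)/n)
  = (1.645 + 1.036) · √(8978/757)
  = 2.681 · √11.86
  = 2.681 · 3.4438
  = 9.2329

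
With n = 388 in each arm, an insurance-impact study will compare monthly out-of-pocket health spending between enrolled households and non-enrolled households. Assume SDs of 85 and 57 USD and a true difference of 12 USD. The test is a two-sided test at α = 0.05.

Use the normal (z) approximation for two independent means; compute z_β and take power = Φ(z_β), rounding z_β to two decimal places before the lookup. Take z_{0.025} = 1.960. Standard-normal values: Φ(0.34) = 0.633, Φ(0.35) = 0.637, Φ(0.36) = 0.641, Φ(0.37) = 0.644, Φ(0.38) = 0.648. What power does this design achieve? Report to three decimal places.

z_β = δ·√(n/(σ₁²+σ₂²)) − z_{α/2}
    = 12 · √(388/10474) − 1.960
    = 12 · 0.19247 − 1.960
    = 2.3096 − 1.960 = 0.3496 → 0.35
Power = Φ(0.35) = 0.637.

Power ≈ 0.637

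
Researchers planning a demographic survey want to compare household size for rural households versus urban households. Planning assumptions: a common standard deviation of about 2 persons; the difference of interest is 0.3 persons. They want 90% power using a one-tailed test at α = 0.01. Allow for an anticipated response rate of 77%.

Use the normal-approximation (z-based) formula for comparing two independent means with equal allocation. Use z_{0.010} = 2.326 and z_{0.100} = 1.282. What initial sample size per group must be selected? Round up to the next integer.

n = 1503 per group

n = (z_α + z_β)² · (σ₁² + σ₂²) / δ²
  = (2.326 + 1.282)² · (2·2² = 8) / 0.3²
  = 13.0177 · 8 / 0.09
  = 1157.13
Adjust for 77% response: 1157.13 / 0.77 = 1502.76.
Round up → n = 1503 per group.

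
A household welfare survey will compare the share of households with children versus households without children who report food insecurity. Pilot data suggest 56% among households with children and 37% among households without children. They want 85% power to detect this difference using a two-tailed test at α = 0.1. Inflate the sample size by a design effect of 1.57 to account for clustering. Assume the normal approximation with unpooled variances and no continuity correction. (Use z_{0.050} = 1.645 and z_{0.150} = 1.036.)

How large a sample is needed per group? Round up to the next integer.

n = (z_{α/2} + z_β)² · [p₁(1−p₁) + p₂(1−p₂)] / (p₁ − p₂)²
  = (1.645 + 1.036)² · (0.56·0.44 + 0.37·0.63) / (0.19)²
  = (2.681)² · (0.2464 + 0.2331) / 0.0361
  = 7.1878 · 0.4795 / 0.0361
  = 95.47
Design effect: 1.57 × 95.47 = 149.89.
Round up → n = 150 per group.

n = 150 per group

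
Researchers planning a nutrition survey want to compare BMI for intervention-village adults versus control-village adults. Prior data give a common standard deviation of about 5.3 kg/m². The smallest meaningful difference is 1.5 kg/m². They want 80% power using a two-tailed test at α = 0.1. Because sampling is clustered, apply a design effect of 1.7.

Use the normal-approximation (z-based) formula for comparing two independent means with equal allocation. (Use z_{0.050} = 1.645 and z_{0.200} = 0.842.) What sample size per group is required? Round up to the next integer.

n = 263 per group

n = (z_{α/2} + z_β)² · (σ₁² + σ₂²) / δ²
  = (1.645 + 0.842)² · (2·5.3² = 56.18) / 1.5²
  = 6.1852 · 56.18 / 2.25
  = 154.44
Design effect: 1.7 × 154.44 = 262.54.
Round up → n = 263 per group.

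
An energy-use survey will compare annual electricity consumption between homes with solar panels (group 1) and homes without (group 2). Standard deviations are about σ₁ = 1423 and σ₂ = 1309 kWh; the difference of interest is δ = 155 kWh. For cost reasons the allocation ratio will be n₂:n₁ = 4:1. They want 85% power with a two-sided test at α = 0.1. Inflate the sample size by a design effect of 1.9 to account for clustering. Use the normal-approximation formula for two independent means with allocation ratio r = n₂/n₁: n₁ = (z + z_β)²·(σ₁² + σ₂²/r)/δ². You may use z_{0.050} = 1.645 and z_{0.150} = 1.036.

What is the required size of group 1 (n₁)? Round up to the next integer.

n₁ = (z_{α/2} + z_β)² · (σ₁² + σ₂²/r) / δ²
   = (1.645 + 1.036)² · (1423² + 1309²/4) / 155²
   = 7.1878 · (2024929 + 428370.2) / 24025
   = 7.1878 · 2453299.2 / 24025
   = 733.97
Design effect: 1.9 × 733.97 = 1394.55.
Round up → n₁ = 1395; n₂ = r·n₁ = 4 × 1395 = 5580.

n₁ = 1395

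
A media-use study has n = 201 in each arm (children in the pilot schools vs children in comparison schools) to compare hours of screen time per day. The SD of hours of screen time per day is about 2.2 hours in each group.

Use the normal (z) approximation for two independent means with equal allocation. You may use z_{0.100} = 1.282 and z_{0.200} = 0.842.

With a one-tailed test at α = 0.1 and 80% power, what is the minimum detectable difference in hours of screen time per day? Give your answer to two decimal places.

δ = (z_α + z_β) · √((σ₁²+σ₂²)/n)
  = (1.282 + 0.842) · √(9.68/201)
  = 2.124 · √0.04816
  = 2.124 · 0.2195
  = 0.4661

Minimum detectable difference ≈ 0.47 hours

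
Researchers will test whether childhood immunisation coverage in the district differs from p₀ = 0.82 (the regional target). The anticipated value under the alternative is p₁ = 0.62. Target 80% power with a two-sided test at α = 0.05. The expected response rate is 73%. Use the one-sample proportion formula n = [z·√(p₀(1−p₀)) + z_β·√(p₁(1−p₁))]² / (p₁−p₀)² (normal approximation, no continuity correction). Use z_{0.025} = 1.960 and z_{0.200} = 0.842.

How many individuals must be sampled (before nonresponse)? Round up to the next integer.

n = 47

n = [z_{α/2}·√(p₀q₀) + z_β·√(p₁q₁)]² / (p₁ − p₀)²
  = [1.960·√(0.82·0.18) + 0.842·√(0.62·0.38)]² / (-0.20)²
  = [1.960·0.3842 + 0.842·0.4854]² / 0.0400
  = [1.1617]² / 0.0400
  = 33.74
Adjust for 73% response: 33.74 / 0.73 = 46.22.
Round up → n = 47.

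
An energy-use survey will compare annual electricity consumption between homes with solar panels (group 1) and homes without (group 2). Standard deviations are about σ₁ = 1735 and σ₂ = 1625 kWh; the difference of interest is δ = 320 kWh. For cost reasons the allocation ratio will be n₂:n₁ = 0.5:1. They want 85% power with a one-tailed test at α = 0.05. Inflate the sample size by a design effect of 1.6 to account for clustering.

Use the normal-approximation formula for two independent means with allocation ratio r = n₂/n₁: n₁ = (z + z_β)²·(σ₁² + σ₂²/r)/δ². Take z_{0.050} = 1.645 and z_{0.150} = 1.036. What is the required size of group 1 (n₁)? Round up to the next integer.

n₁ = (z_α + z_β)² · (σ₁² + σ₂²/r) / δ²
   = (1.645 + 1.036)² · (1735² + 1625²/0.5) / 320²
   = 7.1878 · (3010225 + 5281250) / 102400
   = 7.1878 · 8291475 / 102400
   = 582.00
Design effect: 1.6 × 582.00 = 931.21.
Round up → n₁ = 932; n₂ = r·n₁ = 0.5 × 932 = 466.

n₁ = 932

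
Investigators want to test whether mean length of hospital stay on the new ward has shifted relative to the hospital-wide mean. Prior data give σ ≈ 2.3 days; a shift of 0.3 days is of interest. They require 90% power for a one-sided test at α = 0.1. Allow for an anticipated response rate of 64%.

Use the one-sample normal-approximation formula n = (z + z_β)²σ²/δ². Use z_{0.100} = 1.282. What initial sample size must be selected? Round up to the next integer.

n = (z_α + z_β)² · σ² / δ²
  = (1.282 + 1.282)² · 2.3² / 0.3²
  = 6.5741 · 5.29 / 0.09
  = 386.41
Adjust for 64% response: 386.41 / 0.64 = 603.77.
Round up → n = 604.

n = 604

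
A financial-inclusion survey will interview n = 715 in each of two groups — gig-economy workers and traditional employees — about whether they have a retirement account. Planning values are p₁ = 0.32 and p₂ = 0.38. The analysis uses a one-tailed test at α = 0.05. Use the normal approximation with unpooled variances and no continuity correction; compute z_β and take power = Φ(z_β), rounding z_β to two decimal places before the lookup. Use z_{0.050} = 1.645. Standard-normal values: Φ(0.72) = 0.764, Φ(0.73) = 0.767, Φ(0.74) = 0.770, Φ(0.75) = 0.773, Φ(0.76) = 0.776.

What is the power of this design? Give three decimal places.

Power ≈ 0.770

z_β = |p₁−p₂|·√(n/[p₁q₁+p₂q₂]) − z_α
    = 0.06 · √(715/0.4532) − 1.645
    = 0.06 · 39.7199 − 1.645
    = 2.3832 − 1.645 = 0.7382 → 0.74
Power = Φ(0.74) = 0.770.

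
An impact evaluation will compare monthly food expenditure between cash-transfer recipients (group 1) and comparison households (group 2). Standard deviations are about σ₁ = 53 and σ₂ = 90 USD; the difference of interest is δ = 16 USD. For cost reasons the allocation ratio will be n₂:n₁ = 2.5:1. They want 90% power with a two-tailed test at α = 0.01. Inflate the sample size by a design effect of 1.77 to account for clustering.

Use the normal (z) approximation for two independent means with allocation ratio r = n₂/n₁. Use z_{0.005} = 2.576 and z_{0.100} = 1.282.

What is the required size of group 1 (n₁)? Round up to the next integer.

n₁ = 623

n₁ = (z_{α/2} + z_β)² · (σ₁² + σ₂²/r) / δ²
   = (2.576 + 1.282)² · (53² + 90²/2.5) / 16²
   = 14.8842 · (2809 + 3240) / 256
   = 14.8842 · 6049 / 256
   = 351.70
Design effect: 1.77 × 351.70 = 622.50.
Round up → n₁ = 623; n₂ = r·n₁ = 2.5 × 623 = 1558.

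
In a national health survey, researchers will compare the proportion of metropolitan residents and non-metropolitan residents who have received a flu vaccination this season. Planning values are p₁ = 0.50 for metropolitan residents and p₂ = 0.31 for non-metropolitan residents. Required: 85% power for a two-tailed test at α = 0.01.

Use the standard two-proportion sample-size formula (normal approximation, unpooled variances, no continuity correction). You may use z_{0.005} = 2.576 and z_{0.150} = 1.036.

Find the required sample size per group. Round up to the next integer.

n = 168 per group

n = (z_{α/2} + z_β)² · [p₁(1−p₁) + p₂(1−p₂)] / (p₁ − p₂)²
  = (2.576 + 1.036)² · (0.50·0.50 + 0.31·0.69) / (0.19)²
  = (3.612)² · (0.2500 + 0.2139) / 0.0361
  = 13.0465 · 0.4639 / 0.0361
  = 167.65
Round up → n = 168 per group.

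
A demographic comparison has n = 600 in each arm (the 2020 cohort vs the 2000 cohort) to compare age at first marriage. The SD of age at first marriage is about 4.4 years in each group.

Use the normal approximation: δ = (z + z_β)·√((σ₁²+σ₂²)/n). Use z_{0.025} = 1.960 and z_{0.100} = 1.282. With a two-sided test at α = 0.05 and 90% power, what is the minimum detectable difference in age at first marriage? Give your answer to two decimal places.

Minimum detectable difference ≈ 0.82 years

δ = (z_{α/2} + z_β) · √((σ₁²+σ₂²)/n)
  = (1.960 + 1.282) · √(38.72/600)
  = 3.242 · √0.06453
  = 3.242 · 0.2540
  = 0.8236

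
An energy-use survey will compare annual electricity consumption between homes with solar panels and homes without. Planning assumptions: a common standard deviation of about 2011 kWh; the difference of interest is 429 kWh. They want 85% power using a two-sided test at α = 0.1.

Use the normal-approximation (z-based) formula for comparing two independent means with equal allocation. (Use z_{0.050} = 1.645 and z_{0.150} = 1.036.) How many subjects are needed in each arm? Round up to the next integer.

n = (z_{α/2} + z_β)² · (σ₁² + σ₂²) / δ²
  = (1.645 + 1.036)² · (2·2011² = 8088242) / 429²
  = 7.1878 · 8088242 / 184041
  = 315.89
Round up → n = 316 per group.

n = 316 per group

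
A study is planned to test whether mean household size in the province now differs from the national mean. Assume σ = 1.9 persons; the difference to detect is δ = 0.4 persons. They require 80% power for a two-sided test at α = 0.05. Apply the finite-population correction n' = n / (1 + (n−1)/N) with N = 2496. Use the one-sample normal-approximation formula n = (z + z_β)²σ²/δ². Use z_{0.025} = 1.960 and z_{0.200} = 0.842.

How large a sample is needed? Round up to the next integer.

n = 166

n = (z_{α/2} + z_β)² · σ² / δ²
  = (1.960 + 0.842)² · 1.9² / 0.4²
  = 7.8512 · 3.61 / 0.16
  = 177.14
Finite-population correction (N = 2496): 177.14 / (1 + (177.14 − 1)/2496) = 165.47.
Round up → n = 166.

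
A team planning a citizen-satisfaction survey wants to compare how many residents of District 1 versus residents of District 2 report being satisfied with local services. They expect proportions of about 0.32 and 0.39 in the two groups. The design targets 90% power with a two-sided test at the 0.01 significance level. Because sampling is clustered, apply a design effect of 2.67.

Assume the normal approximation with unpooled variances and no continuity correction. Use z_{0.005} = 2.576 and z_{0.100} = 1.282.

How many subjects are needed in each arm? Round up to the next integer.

n = 3695 per group

n = (z_{α/2} + z_β)² · [p₁(1−p₁) + p₂(1−p₂)] / (p₁ − p₂)²
  = (2.576 + 1.282)² · (0.32·0.68 + 0.39·0.61) / (-0.07)²
  = (3.858)² · (0.2176 + 0.2379) / 0.0049
  = 14.8842 · 0.4555 / 0.0049
  = 1383.62
Design effect: 2.67 × 1383.62 = 3694.26.
Round up → n = 3695 per group.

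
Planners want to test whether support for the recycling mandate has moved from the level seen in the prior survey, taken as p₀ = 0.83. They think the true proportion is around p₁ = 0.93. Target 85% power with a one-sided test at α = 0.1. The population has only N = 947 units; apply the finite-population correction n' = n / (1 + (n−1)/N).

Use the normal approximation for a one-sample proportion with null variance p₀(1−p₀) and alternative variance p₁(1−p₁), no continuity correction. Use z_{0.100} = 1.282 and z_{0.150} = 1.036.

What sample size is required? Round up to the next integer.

n = [z_α·√(p₀q₀) + z_β·√(p₁q₁)]² / (p₁ − p₀)²
  = [1.282·√(0.83·0.17) + 1.036·√(0.93·0.07)]² / (0.10)²
  = [1.282·0.3756 + 1.036·0.2551]² / 0.0100
  = [0.7459]² / 0.0100
  = 55.64
Finite-population correction (N = 947): 55.64 / (1 + (55.64 − 1)/947) = 52.60.
Round up → n = 53.

n = 53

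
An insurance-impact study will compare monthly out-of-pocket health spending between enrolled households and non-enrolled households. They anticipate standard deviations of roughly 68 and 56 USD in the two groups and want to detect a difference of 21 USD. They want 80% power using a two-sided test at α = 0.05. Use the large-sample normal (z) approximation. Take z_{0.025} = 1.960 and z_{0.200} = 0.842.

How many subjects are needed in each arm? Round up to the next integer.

n = 139 per group

n = (z_{α/2} + z_β)² · (σ₁² + σ₂²) / δ²
  = (1.960 + 0.842)² · (68² + 56² = 7760) / 21²
  = 7.8512 · 7760 / 441
  = 138.15
Round up → n = 139 per group.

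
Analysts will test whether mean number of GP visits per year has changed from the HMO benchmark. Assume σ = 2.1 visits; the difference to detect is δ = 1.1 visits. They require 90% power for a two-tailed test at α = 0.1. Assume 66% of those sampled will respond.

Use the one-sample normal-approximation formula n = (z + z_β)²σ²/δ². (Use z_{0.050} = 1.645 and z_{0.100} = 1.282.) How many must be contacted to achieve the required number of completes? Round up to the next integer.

n = (z_{α/2} + z_β)² · σ² / δ²
  = (1.645 + 1.282)² · 2.1² / 1.1²
  = 8.5673 · 4.41 / 1.21
  = 31.22
Adjust for 66% response: 31.22 / 0.66 = 47.31.
Round up → n = 48.

n = 48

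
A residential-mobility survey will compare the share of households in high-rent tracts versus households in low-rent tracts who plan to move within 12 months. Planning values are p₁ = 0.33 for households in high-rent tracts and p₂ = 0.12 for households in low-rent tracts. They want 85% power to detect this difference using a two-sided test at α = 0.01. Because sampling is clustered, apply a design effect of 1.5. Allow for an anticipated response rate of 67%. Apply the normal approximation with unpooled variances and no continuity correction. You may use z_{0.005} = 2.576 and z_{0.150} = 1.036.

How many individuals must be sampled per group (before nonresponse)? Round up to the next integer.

n = 217 per group

n = (z_{α/2} + z_β)² · [p₁(1−p₁) + p₂(1−p₂)] / (p₁ − p₂)²
  = (2.576 + 1.036)² · (0.33·0.67 + 0.12·0.88) / (0.21)²
  = (3.612)² · (0.2211 + 0.1056) / 0.0441
  = 13.0465 · 0.3267 / 0.0441
  = 96.65
Design effect: 1.5 × 96.65 = 144.98.
Adjust for 67% response: 144.98 / 0.67 = 216.38.
Round up → n = 217 per group.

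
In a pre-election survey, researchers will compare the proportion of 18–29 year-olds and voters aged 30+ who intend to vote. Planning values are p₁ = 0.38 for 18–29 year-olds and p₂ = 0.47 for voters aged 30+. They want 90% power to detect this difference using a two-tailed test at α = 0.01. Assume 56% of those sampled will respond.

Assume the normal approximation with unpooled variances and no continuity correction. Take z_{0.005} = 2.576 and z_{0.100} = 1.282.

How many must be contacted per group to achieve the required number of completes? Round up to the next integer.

n = 1591 per group

n = (z_{α/2} + z_β)² · [p₁(1−p₁) + p₂(1−p₂)] / (p₁ − p₂)²
  = (2.576 + 1.282)² · (0.38·0.62 + 0.47·0.53) / (-0.09)²
  = (3.858)² · (0.2356 + 0.2491) / 0.0081
  = 14.8842 · 0.4847 / 0.0081
  = 890.66
Adjust for 56% response: 890.66 / 0.56 = 1590.47.
Round up → n = 1591 per group.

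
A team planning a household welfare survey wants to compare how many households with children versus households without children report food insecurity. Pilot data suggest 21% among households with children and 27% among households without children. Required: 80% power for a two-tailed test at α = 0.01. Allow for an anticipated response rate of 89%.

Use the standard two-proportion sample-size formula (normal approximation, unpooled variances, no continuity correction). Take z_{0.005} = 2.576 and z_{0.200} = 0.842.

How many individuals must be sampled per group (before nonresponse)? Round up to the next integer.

n = (z_{α/2} + z_β)² · [p₁(1−p₁) + p₂(1−p₂)] / (p₁ − p₂)²
  = (2.576 + 0.842)² · (0.21·0.79 + 0.27·0.73) / (-0.06)²
  = (3.418)² · (0.1659 + 0.1971) / 0.0036
  = 11.6827 · 0.3630 / 0.0036
  = 1178.01
Adjust for 89% response: 1178.01 / 0.89 = 1323.60.
Round up → n = 1324 per group.

n = 1324 per group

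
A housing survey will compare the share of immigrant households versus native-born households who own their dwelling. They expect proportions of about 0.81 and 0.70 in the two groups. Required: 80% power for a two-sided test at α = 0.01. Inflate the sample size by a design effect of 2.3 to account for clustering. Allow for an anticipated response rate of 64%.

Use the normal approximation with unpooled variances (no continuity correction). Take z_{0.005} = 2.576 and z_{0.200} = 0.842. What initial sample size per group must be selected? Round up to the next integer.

n = (z_{α/2} + z_β)² · [p₁(1−p₁) + p₂(1−p₂)] / (p₁ − p₂)²
  = (2.576 + 0.842)² · (0.81·0.19 + 0.70·0.30) / (0.11)²
  = (3.418)² · (0.1539 + 0.2100) / 0.0121
  = 11.6827 · 0.3639 / 0.0121
  = 351.35
Design effect: 2.3 × 351.35 = 808.11.
Adjust for 64% response: 808.11 / 0.64 = 1262.67.
Round up → n = 1263 per group.

n = 1263 per group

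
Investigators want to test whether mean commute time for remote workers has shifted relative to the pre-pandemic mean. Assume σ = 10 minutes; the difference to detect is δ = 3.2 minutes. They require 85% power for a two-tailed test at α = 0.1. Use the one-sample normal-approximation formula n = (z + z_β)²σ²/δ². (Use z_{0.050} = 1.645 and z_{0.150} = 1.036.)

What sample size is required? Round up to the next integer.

n = (z_{α/2} + z_β)² · σ² / δ²
  = (1.645 + 1.036)² · 10² / 3.2²
  = 7.1878 · 100 / 10.24
  = 70.19
Round up → n = 71.

n = 71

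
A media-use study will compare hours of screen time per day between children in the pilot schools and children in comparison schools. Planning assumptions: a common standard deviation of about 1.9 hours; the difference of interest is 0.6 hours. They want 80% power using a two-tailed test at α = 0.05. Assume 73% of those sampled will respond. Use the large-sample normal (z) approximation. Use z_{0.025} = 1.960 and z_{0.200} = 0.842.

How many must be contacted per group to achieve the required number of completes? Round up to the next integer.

n = 216 per group

n = (z_{α/2} + z_β)² · (σ₁² + σ₂²) / δ²
  = (1.960 + 0.842)² · (2·1.9² = 7.22) / 0.6²
  = 7.8512 · 7.22 / 0.36
  = 157.46
Adjust for 73% response: 157.46 / 0.73 = 215.70.
Round up → n = 216 per group.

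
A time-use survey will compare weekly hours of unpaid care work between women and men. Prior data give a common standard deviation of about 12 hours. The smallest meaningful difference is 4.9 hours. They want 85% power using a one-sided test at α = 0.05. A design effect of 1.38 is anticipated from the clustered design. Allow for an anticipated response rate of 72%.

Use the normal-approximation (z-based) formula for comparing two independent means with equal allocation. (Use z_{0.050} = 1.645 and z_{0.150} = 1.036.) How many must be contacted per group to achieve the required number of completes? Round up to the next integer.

n = (z_α + z_β)² · (σ₁² + σ₂²) / δ²
  = (1.645 + 1.036)² · (2·12² = 288) / 4.9²
  = 7.1878 · 288 / 24.01
  = 86.22
Design effect: 1.38 × 86.22 = 118.98.
Adjust for 72% response: 118.98 / 0.72 = 165.25.
Round up → n = 166 per group.

n = 166 per group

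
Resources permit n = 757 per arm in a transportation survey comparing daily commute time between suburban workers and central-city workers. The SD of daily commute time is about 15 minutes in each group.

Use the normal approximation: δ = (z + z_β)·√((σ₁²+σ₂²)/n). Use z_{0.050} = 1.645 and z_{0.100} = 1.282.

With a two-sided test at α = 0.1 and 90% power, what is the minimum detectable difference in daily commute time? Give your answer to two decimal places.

Minimum detectable difference ≈ 2.26 minutes

δ = (z_{α/2} + z_β) · √((σ₁²+σ₂²)/n)
  = (1.645 + 1.282) · √(450/757)
  = 2.927 · √0.59445
  = 2.927 · 0.7710
  = 2.2567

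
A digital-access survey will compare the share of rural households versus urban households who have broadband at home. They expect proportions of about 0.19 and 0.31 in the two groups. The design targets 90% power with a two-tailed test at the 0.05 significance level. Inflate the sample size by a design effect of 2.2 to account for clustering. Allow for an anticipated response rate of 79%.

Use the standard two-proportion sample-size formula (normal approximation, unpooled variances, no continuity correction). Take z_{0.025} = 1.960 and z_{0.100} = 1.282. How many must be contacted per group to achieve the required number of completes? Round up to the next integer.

n = 748 per group

n = (z_{α/2} + z_β)² · [p₁(1−p₁) + p₂(1−p₂)] / (p₁ − p₂)²
  = (1.960 + 1.282)² · (0.19·0.81 + 0.31·0.69) / (-0.12)²
  = (3.242)² · (0.1539 + 0.2139) / 0.0144
  = 10.5106 · 0.3678 / 0.0144
  = 268.46
Design effect: 2.2 × 268.46 = 590.61.
Adjust for 79% response: 590.61 / 0.79 = 747.60.
Round up → n = 748 per group.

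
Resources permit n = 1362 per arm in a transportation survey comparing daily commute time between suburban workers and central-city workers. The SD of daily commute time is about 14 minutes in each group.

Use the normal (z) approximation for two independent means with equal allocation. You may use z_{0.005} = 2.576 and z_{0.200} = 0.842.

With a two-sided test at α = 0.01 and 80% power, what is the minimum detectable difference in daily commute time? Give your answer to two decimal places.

Minimum detectable difference ≈ 1.83 minutes

δ = (z_{α/2} + z_β) · √((σ₁²+σ₂²)/n)
  = (2.576 + 0.842) · √(392/1362)
  = 3.418 · √0.28781
  = 3.418 · 0.5365
  = 1.8337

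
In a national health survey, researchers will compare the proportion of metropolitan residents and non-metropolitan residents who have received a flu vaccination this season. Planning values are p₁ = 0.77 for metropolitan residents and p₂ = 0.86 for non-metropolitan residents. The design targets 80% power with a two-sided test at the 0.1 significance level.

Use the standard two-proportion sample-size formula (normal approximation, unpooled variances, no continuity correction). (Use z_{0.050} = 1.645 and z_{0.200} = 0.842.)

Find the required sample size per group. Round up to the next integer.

n = 228 per group

n = (z_{α/2} + z_β)² · [p₁(1−p₁) + p₂(1−p₂)] / (p₁ − p₂)²
  = (1.645 + 0.842)² · (0.77·0.23 + 0.86·0.14) / (-0.09)²
  = (2.487)² · (0.1771 + 0.1204) / 0.0081
  = 6.1852 · 0.2975 / 0.0081
  = 227.17
Round up → n = 228 per group.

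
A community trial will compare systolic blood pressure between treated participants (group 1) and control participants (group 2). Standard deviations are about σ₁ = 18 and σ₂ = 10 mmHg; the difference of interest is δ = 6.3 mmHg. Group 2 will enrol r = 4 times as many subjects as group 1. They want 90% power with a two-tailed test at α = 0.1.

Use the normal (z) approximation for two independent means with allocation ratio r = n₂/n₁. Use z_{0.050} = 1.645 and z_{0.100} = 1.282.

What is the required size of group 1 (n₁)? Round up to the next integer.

n₁ = 76

n₁ = (z_{α/2} + z_β)² · (σ₁² + σ₂²/r) / δ²
   = (1.645 + 1.282)² · (18² + 10²/4) / 6.3²
   = 8.5673 · (324 + 25) / 39.69
   = 8.5673 · 349 / 39.69
   = 75.33
Round up → n₁ = 76; n₂ = r·n₁ = 4 × 76 = 304.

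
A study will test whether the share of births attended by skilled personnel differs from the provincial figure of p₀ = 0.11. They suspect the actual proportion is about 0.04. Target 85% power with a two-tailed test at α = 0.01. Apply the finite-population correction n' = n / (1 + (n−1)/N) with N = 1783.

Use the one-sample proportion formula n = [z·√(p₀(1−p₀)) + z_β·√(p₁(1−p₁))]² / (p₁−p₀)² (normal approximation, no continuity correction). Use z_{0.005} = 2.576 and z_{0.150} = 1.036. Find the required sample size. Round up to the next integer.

n = 187

n = [z_{α/2}·√(p₀q₀) + z_β·√(p₁q₁)]² / (p₁ − p₀)²
  = [2.576·√(0.11·0.89) + 1.036·√(0.04·0.96)]² / (-0.07)²
  = [2.576·0.3129 + 1.036·0.1960]² / 0.0049
  = [1.0090]² / 0.0049
  = 207.78
Finite-population correction (N = 1783): 207.78 / (1 + (207.78 − 1)/1783) = 186.19.
Round up → n = 187.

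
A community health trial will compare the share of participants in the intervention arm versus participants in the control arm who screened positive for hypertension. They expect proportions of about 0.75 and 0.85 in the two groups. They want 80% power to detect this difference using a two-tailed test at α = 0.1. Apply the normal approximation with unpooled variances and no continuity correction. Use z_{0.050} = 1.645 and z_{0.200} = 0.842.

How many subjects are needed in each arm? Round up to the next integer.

n = 195 per group

n = (z_{α/2} + z_β)² · [p₁(1−p₁) + p₂(1−p₂)] / (p₁ − p₂)²
  = (1.645 + 0.842)² · (0.75·0.25 + 0.85·0.15) / (-0.10)²
  = (2.487)² · (0.1875 + 0.1275) / 0.0100
  = 6.1852 · 0.3150 / 0.0100
  = 194.83
Round up → n = 195 per group.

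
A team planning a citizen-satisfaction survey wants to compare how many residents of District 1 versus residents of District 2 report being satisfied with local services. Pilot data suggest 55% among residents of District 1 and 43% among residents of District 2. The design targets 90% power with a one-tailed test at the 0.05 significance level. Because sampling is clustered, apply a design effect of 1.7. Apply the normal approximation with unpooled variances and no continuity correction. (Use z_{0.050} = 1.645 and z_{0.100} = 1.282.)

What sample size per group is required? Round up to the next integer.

n = (z_α + z_β)² · [p₁(1−p₁) + p₂(1−p₂)] / (p₁ − p₂)²
  = (1.645 + 1.282)² · (0.55·0.45 + 0.43·0.57) / (0.12)²
  = (2.927)² · (0.2475 + 0.2451) / 0.0144
  = 8.5673 · 0.4926 / 0.0144
  = 293.07
Design effect: 1.7 × 293.07 = 498.23.
Round up → n = 499 per group.

n = 499 per group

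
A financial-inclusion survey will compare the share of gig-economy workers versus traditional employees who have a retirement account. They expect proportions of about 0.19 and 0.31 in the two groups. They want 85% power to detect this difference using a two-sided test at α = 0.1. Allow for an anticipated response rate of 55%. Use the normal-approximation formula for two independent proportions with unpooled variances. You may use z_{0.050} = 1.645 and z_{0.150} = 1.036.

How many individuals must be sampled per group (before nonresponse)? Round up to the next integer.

n = 334 per group

n = (z_{α/2} + z_β)² · [p₁(1−p₁) + p₂(1−p₂)] / (p₁ − p₂)²
  = (1.645 + 1.036)² · (0.19·0.81 + 0.31·0.69) / (-0.12)²
  = (2.681)² · (0.1539 + 0.2139) / 0.0144
  = 7.1878 · 0.3678 / 0.0144
  = 183.59
Adjust for 55% response: 183.59 / 0.55 = 333.80.
Round up → n = 334 per group.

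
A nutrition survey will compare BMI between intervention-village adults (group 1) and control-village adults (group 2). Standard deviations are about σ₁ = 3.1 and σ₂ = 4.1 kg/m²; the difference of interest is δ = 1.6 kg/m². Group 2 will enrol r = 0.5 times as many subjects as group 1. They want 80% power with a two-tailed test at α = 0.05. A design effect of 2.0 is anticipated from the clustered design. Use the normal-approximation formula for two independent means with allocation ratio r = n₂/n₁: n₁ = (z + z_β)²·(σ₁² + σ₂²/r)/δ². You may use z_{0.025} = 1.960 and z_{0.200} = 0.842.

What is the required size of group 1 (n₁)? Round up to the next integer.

n₁ = 266

n₁ = (z_{α/2} + z_β)² · (σ₁² + σ₂²/r) / δ²
   = (1.960 + 0.842)² · (3.1² + 4.1²/0.5) / 1.6²
   = 7.8512 · (9.61 + 33.62) / 2.56
   = 7.8512 · 43.23 / 2.56
   = 132.58
Design effect: 2.0 × 132.58 = 265.16.
Round up → n₁ = 266; n₂ = r·n₁ = 0.5 × 266 = 133.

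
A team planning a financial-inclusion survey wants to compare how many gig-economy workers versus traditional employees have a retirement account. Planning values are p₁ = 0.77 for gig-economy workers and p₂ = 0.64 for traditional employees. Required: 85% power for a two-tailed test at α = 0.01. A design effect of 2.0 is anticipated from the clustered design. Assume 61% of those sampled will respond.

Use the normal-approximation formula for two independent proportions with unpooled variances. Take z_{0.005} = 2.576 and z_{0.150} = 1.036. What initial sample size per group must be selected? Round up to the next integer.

n = 1032 per group

n = (z_{α/2} + z_β)² · [p₁(1−p₁) + p₂(1−p₂)] / (p₁ − p₂)²
  = (2.576 + 1.036)² · (0.77·0.23 + 0.64·0.36) / (0.13)²
  = (3.612)² · (0.1771 + 0.2304) / 0.0169
  = 13.0465 · 0.4075 / 0.0169
  = 314.58
Design effect: 2.0 × 314.58 = 629.17.
Adjust for 61% response: 629.17 / 0.61 = 1031.42.
Round up → n = 1032 per group.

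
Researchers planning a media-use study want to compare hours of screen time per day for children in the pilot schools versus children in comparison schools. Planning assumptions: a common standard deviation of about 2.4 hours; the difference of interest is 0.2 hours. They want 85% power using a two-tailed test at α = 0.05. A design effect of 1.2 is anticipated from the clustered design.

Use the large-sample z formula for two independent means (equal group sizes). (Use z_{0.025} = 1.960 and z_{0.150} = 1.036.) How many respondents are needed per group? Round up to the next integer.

n = 3103 per group

n = (z_{α/2} + z_β)² · (σ₁² + σ₂²) / δ²
  = (1.960 + 1.036)² · (2·2.4² = 11.52) / 0.2²
  = 8.9760 · 11.52 / 0.04
  = 2585.09
Design effect: 1.2 × 2585.09 = 3102.11.
Round up → n = 3103 per group.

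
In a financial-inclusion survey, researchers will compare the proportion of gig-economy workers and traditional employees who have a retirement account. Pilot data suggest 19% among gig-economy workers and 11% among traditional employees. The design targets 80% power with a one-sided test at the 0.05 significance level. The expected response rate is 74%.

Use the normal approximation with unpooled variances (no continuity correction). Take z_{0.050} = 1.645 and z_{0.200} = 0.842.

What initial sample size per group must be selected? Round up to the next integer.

n = (z_α + z_β)² · [p₁(1−p₁) + p₂(1−p₂)] / (p₁ − p₂)²
  = (1.645 + 0.842)² · (0.19·0.81 + 0.11·0.89) / (0.08)²
  = (2.487)² · (0.1539 + 0.0979) / 0.0064
  = 6.1852 · 0.2518 / 0.0064
  = 243.35
Adjust for 74% response: 243.35 / 0.74 = 328.85.
Round up → n = 329 per group.

n = 329 per group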